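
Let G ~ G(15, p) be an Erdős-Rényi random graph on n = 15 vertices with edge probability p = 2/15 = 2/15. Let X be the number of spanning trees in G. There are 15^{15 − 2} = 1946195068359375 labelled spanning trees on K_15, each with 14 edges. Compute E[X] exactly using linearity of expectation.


K_15 has 15^{15 − 2} = 1946195068359375 labelled spanning trees.
For each such spanning tree H, let X_H = 1 if all 14 edges of H are present in G. Then P[X_H = 1] = p^{14} = (2/15)^{14} = 16384/29192926025390625.
Summing the indicators: E[X] = Σ_H E[X_H] = 1946195068359375 · p^{14} = 1946195068359375 · 16384/29192926025390625 = 16384/15.
Numerically: E[X] ≈ 1092.

E[X] = 1946195068359375 · (2/15)^{14} = 16384/15 ≈ 1092.


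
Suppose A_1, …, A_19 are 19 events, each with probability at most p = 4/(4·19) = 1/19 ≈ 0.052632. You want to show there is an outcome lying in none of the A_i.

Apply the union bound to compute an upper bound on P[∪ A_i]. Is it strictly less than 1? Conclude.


Union bound: P[∪_{i=1}^{19} A_i] ≤ Σ_i P[A_i] ≤ 19·p = 19·(1/19) = 1.
Numerically: 1 ≈ 1.000000.
Is 1 < 1? NO.
Since the bound 1 is ≥ 1, the union bound is uninformative here; it does NOT by itself certify existence.

19·p = 1 ≈ 1.000000; existence NOT certified by the union bound.


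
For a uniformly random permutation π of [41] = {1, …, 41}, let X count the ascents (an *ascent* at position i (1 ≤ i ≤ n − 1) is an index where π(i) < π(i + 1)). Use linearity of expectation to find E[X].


Write X = Σ X_I over i = 1, …, 40, with X_I the indicator of one ascent.
There are 40 indicators.
For each fixed i, the pair (π(i), π(i+1)) is a uniformly random ordered pair of distinct values from {1, …, 41}; by symmetry P[π(i) < π(i+1)] = 1/2.
By linearity: E[X] = 40 · (1/2) = (41 − 1) · (1/2) = 20 ≈ 20.000000.

E[X] = 20 = 20.000000.


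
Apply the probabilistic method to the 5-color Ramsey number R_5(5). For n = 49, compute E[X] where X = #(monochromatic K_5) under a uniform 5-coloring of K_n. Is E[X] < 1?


E[X] = C(49, 5) · 5^{1 − 10} = 1906884 · 5^{−9} = 1906884/1953125.
As a reduced fraction: E[X] = 1906884/1953125 ≈ 0.976.
Is E[X] < 1? YES.
Since E[X] < 1, there exists a 5-coloring of K_{49} with no monochromatic K_5; hence R_5(5) > 49.

E[X] = 1906884/1953125 ≈ 0.976; E[X] < 1, so R_5(5) > 49.


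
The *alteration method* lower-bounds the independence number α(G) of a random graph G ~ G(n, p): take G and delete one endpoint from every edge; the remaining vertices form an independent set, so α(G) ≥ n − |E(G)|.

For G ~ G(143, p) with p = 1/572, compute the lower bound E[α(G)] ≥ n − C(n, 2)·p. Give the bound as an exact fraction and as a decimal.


E[|E(G)|] = C(143, 2)·p = 10153 · (1/572) = 71/4.
E[α(G)] ≥ n − E[|E(G)|] = 143 − 71/4 = 501/4.
Numerically: ≈ 125.250000.
(This is only a lower bound; the true E[α(G)] may be larger.)

E[α(G)] ≥ 501/4 ≈ 125.250000.


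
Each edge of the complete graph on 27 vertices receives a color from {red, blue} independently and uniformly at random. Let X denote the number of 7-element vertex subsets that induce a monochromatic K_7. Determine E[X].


Let X = Σ_S X_S over the C(27, 7) = 888030 subsets S of size 7, where X_S = 1 if the K_7 on S is monochromatic.
For a fixed S, the K_7 on S has C(7, 2) = 21 edges. P[all 21 edges red] = (1/2)^21, and likewise for blue, so P[monochromatic] = 2·(1/2)^21 = 2^{1 − 21} = 1/1048576.
Summing: E[X] = C(27, 7) · 2^{1 − 21} = 888030 · 1/1048576 = 444015/524288.
Numerically: E[X] ≈ 0.84689.

E[X] = C(27,7)·2^(1−C(7,2)) = 444015/524288 ≈ 0.84689.


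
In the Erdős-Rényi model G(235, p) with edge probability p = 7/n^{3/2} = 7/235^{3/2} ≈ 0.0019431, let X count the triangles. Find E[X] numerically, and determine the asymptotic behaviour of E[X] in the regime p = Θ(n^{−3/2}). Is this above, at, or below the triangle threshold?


Number of potential triangles: C(235, 3) = 2135445.
Each occurs with probability p³ ≈ (0.0019431)³ ≈ 7.3364969e-09.
By linearity: E[X] = C(235, 3)·p³ ≈ 2135445 · 7.3364969e-09 ≈ 0.01567.
Since α = 3/2 > 1, p = c/n^{3/2} = o(1/n) is below the triangle threshold p ~ 1/n. Asymptotically E[X] ~ (c³/6)·n^{3(1−α)} = (7³/6)·n^{-1.5} → 0, so by Markov's inequality G has no triangles w.h.p.

E[X] ≈ 0.01567; in regime p = Θ(1/n^{3/2}) E[X] tends to 0 (below the triangle threshold p ~ 1/n).


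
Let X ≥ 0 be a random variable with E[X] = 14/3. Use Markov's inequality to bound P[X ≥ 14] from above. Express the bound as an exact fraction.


μ = E[X] = 14/3, a = 14.
Markov: P[X ≥ 14] ≤ μ/a = (14/3)/14 = 1/3.
Numerically: ≈ 0.33333.
(Since a = 14 > μ = 4.66667, the bound 1/3 is < 1 and informative.)

P[X ≥ 14] ≤ 1/3 ≈ 0.33333.


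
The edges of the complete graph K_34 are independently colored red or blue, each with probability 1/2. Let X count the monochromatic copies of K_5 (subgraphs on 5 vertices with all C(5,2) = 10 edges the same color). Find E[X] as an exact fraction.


Let X = Σ_S X_S over the C(34, 5) = 278256 subsets S of size 5, where X_S = 1 if the K_5 on S is monochromatic.
For a fixed S, the K_5 on S has C(5, 2) = 10 edges. P[all 10 edges red] = (1/2)^10, and likewise for blue, so P[monochromatic] = 2·(1/2)^10 = 2^{1 − 10} = 1/512.
By linearity: E[X] = C(34, 5) · 2^{1 − 10} = 278256 · 1/512 = 17391/32.
Numerically: E[X] ≈ 543.46875.

E[X] = C(34,5)·2^(1−C(5,2)) = 17391/32 ≈ 543.46875.


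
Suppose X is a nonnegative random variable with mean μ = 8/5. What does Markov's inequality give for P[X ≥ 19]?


μ = E[X] = 8/5, a = 19.
Markov: P[X ≥ 19] ≤ μ/a = (8/5)/19 = 8/95.
Numerically: ≈ 0.084.
(Since a = 19 > μ = 1.600, the bound 8/95 is < 1 and informative.)

P[X ≥ 19] ≤ 8/95 ≈ 0.084.


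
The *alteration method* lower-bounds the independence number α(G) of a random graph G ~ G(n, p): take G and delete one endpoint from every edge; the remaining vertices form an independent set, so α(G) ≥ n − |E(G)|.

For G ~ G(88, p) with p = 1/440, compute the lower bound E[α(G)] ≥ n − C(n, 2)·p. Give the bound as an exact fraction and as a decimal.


E[|E(G)|] = C(88, 2)·p = 3828 · (1/440) = 87/10.
E[α(G)] ≥ n − E[|E(G)|] = 88 − 87/10 = 793/10.
Numerically: ≈ 79.3000.
(This is only a lower bound; the true E[α(G)] may be larger.)

E[α(G)] ≥ 793/10 ≈ 79.3000.


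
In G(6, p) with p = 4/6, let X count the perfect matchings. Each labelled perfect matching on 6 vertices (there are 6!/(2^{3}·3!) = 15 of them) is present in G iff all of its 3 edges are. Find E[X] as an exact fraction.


K_6 has 6!/(2^{3}·3!) = 15 labelled perfect matchings.
For each such perfect matching H, let X_H = 1 if all 3 edges of H are present in G. Then P[X_H = 1] = p^{3} = (2/3)^{3} = 8/27.
Summing the indicators: E[X] = Σ_H E[X_H] = 15 · p^{3} = 15 · 8/27 = 40/9.
Numerically: E[X] ≈ 4.44.

E[X] = 15 · (2/3)^{3} = 40/9 ≈ 4.44.


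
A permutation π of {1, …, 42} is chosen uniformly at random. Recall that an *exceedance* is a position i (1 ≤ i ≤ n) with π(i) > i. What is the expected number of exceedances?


Write X = Σ_{i=1}^{42} X_i, where X_i = 1_{π(i) > i}.
For each fixed i, π(i) is uniform over {1, …, 42} (marginal of a uniform permutation), so P[π(i) > i] = (n − i)/n. Summing: Σ_{i=1}^{42} (n − i)/n = (0 + 1 + … + 41)/42 = 42(42 − 1)/(2·42) = (42 − 1)/2.
Hence E[X] = Σ_{i=1}^{42} (42 − i)/42 = 41/2 ≈ 20.5000.

E[X] = 41/2 = 20.5000.


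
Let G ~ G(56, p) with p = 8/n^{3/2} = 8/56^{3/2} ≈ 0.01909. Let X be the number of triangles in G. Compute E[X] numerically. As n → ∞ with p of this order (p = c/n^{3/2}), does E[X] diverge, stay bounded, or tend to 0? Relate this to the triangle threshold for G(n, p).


Number of potential triangles: C(56, 3) = 27720.
Each occurs with probability p³ ≈ (0.01909)³ ≈ 6.957029e-06.
By linearity: E[X] = C(56, 3)·p³ ≈ 27720 · 6.957029e-06 ≈ 0.1928.
Since α = 3/2 > 1, p = c/n^{3/2} = o(1/n) is below the triangle threshold p ~ 1/n. Asymptotically E[X] ~ (c³/6)·n^{3(1−α)} = (8³/6)·n^{-1.5} → 0, so by Markov's inequality G has no triangles w.h.p.

E[X] ≈ 0.1928; in regime p = Θ(1/n^{3/2}) E[X] tends to 0 (below the triangle threshold p ~ 1/n).


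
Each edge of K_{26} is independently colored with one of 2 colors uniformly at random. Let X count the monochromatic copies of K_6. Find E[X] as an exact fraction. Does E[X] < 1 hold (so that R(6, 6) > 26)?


E[X] = C(26, 6) · 2^{1 − 15} = 230230 · 2^{−14} = 230230/16384.
As a reduced fraction: E[X] = 115115/8192 ≈ 14.0521.
Is E[X] < 1? NO.
Since E[X] ≥ 1, the first-moment bound is inconclusive at n = 26; it does NOT by itself certify R(6, 6) > 26.

E[X] = 115115/8192 ≈ 14.0521; E[X] ≥ 1; first-moment method inconclusive here.


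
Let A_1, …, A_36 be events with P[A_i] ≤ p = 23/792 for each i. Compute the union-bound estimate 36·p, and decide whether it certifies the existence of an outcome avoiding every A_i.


Union bound: P[∪_{i=1}^{36} A_i] ≤ Σ_i P[A_i] ≤ 36·p = 36·(23/792) = 23/22.
Numerically: 23/22 ≈ 1.045455.
Is 23/22 < 1? NO.
Since the bound 23/22 is ≥ 1, the union bound is uninformative here; it does NOT by itself certify existence.

36·p = 23/22 ≈ 1.045455; existence NOT certified by the union bound.


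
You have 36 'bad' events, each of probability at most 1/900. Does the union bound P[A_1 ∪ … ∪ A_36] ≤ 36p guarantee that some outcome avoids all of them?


Union bound: P[∪_{i=1}^{36} A_i] ≤ Σ_i P[A_i] ≤ 36·p = 36·(1/900) = 1/25.
Numerically: 1/25 ≈ 0.040.
Is 1/25 < 1? YES.
Since P[∪ A_i] ≤ 1/25 < 1, the complement has P[∩ A_i^c] ≥ 1 − 1/25 = 24/25 > 0, so some outcome avoids every A_i.

36·p = 1/25 ≈ 0.040; existence CERTIFIED by the union bound.


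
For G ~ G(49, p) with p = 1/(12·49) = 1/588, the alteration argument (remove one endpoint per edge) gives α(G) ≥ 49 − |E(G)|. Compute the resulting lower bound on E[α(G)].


E[|E(G)|] = C(49, 2)·p = 1176 · (1/588) = 2.
E[α(G)] ≥ n − E[|E(G)|] = 49 − 2 = 47.
Numerically: ≈ 47.0000.
(This is only a lower bound; the true E[α(G)] may be larger.)

E[α(G)] ≥ 47 ≈ 47.0000.


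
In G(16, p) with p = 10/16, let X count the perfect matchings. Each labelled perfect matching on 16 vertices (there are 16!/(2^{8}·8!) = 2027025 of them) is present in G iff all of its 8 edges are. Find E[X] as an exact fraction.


K_16 has 16!/(2^{8}·8!) = 2027025 labelled perfect matchings.
For each such perfect matching H, let X_H = 1 if all 8 edges of H are present in G. Then P[X_H = 1] = p^{8} = (5/8)^{8} = 390625/16777216.
Summing the indicators: E[X] = Σ_H E[X_H] = 2027025 · p^{8} = 2027025 · 390625/16777216 = 791806640625/16777216.
Numerically: E[X] ≈ 47195.4.

E[X] = 2027025 · (5/8)^{8} = 791806640625/16777216 ≈ 47195.4.


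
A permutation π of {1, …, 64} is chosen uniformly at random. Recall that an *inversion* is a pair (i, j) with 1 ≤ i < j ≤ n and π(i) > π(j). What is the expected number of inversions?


Write X = Σ X_I over the C(64, 2) = 2016 pairs i < j, with X_I the indicator of one inversion.
There are 2016 indicators.
For each fixed pair i < j, the values π(i) and π(j) are two distinct elements of {1, …, 64} in uniformly random order; by symmetry P[π(i) > π(j)] = 1/2.
By linearity: E[X] = 2016 · (1/2) = C(64, 2) · (1/2) = 2016/2 = 1008 ≈ 1008.0000.

E[X] = 1008 = 1008.0000.


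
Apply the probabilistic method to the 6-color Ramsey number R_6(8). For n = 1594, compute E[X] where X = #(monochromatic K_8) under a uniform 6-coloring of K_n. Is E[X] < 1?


E[X] = C(1594, 8) · 6^{1 − 28} = 1015652773590544255167 · 6^{−27} = 1015652773590544255167/1023490369077469249536.
As a reduced fraction: E[X] = 37616769392242379821/37907050706572935168 ≈ 0.9923.
Is E[X] < 1? YES.
Since E[X] < 1, there exists a 6-coloring of K_{1594} with no monochromatic K_8; hence R_6(8) > 1594.

E[X] = 37616769392242379821/37907050706572935168 ≈ 0.9923; E[X] < 1, so R_6(8) > 1594.


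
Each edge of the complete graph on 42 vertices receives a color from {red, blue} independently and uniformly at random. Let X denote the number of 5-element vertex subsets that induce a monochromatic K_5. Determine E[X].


Let X = Σ_S X_S over the C(42, 5) = 850668 subsets S of size 5, where X_S = 1 if the K_5 on S is monochromatic.
For a fixed S, the K_5 on S has C(5, 2) = 10 edges. P[all 10 edges red] = (1/2)^10, and likewise for blue, so P[monochromatic] = 2·(1/2)^10 = 2^{1 − 10} = 1/512.
By linearity: E[X] = C(42, 5) · 2^{1 − 10} = 850668 · 1/512 = 212667/128.
Numerically: E[X] ≈ 1661.461.

E[X] = C(42,5)·2^(1−C(5,2)) = 212667/128 ≈ 1661.461.


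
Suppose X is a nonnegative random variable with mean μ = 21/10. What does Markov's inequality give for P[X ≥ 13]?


μ = E[X] = 21/10, a = 13.
Markov: P[X ≥ 13] ≤ μ/a = (21/10)/13 = 21/130.
Numerically: ≈ 0.1615.
(Since a = 13 > μ = 2.1000, the bound 21/130 is < 1 and informative.)

P[X ≥ 13] ≤ 21/130 ≈ 0.1615.


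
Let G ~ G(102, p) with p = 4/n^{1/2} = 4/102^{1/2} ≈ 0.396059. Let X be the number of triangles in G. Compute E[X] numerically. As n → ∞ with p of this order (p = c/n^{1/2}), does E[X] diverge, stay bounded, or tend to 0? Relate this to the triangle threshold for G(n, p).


Number of potential triangles: C(102, 3) = 171700.
Each occurs with probability p³ ≈ (0.396059)³ ≈ 6.21269047e-02.
By linearity: E[X] = C(102, 3)·p³ ≈ 171700 · 6.21269047e-02 ≈ 10667.189530.
Since α = 1/2 < 1, p = c/n^{1/2} ≫ 1/n is above the triangle threshold p ~ 1/n. Asymptotically E[X] ~ (c³/6)·n^{3(1−α)} = (4³/6)·n^{1.5} → ∞; triangles are abundant w.h.p.

E[X] ≈ 10667.189530; in regime p = Θ(1/n^{1/2}) E[X] diverges (above the triangle threshold p ~ 1/n).


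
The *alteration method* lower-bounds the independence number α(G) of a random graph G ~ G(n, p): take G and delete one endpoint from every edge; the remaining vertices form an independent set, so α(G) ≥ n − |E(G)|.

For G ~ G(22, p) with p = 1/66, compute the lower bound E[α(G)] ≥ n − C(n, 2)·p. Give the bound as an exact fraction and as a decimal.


E[|E(G)|] = C(22, 2)·p = 231 · (1/66) = 7/2.
E[α(G)] ≥ n − E[|E(G)|] = 22 − 7/2 = 37/2.
Numerically: ≈ 18.50000.
(This is only a lower bound; the true E[α(G)] may be larger.)

E[α(G)] ≥ 37/2 ≈ 18.50000.


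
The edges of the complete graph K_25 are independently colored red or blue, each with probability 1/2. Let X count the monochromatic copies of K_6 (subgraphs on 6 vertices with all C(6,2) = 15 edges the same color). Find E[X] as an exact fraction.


Let X = Σ_S X_S over the C(25, 6) = 177100 subsets S of size 6, where X_S = 1 if the K_6 on S is monochromatic.
For a fixed S, the K_6 on S has C(6, 2) = 15 edges. P[all 15 edges red] = (1/2)^15, and likewise for blue, so P[monochromatic] = 2·(1/2)^15 = 2^{1 − 15} = 1/16384.
By linearity: E[X] = C(25, 6) · 2^{1 − 15} = 177100 · 1/16384 = 44275/4096.
Numerically: E[X] ≈ 10.809.

E[X] = C(25,6)·2^(1−C(6,2)) = 44275/4096 ≈ 10.809.


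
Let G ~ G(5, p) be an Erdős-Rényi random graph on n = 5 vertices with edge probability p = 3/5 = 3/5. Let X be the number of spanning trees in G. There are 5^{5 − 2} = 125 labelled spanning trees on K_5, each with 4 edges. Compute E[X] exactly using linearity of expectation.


K_5 has 5^{5 − 2} = 125 labelled spanning trees.
For each such spanning tree H, let X_H = 1 if all 4 edges of H are present in G. Then P[X_H = 1] = p^{4} = (3/5)^{4} = 81/625.
Summing the indicators: E[X] = Σ_H E[X_H] = 125 · p^{4} = 125 · 81/625 = 81/5.
Numerically: E[X] ≈ 16.2.

E[X] = 125 · (3/5)^{4} = 81/5 ≈ 16.2.


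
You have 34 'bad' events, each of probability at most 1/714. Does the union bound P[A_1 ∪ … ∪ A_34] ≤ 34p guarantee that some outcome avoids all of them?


Union bound: P[∪_{i=1}^{34} A_i] ≤ Σ_i P[A_i] ≤ 34·p = 34·(1/714) = 1/21.
Numerically: 1/21 ≈ 0.0476190.
Is 1/21 < 1? YES.
Since P[∪ A_i] ≤ 1/21 < 1, the complement has P[∩ A_i^c] ≥ 1 − 1/21 = 20/21 > 0, so some outcome avoids every A_i.

34·p = 1/21 ≈ 0.0476190; existence CERTIFIED by the union bound.


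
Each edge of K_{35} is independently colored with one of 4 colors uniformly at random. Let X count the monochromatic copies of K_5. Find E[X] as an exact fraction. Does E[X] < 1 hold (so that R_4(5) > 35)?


E[X] = C(35, 5) · 4^{1 − 10} = 324632 · 4^{−9} = 324632/262144.
As a reduced fraction: E[X] = 40579/32768 ≈ 1.23837.
Is E[X] < 1? NO.
Since E[X] ≥ 1, the first-moment bound is inconclusive at n = 35; it does NOT by itself certify R_4(5) > 35.

E[X] = 40579/32768 ≈ 1.23837; E[X] ≥ 1; first-moment method inconclusive here.


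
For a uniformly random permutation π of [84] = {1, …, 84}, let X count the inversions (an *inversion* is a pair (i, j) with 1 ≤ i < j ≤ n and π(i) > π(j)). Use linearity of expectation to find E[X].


Write X = Σ X_I over the C(84, 2) = 3486 pairs i < j, with X_I the indicator of one inversion.
There are 3486 indicators.
For each fixed pair i < j, the values π(i) and π(j) are two distinct elements of {1, …, 84} in uniformly random order; by symmetry P[π(i) > π(j)] = 1/2.
By linearity: E[X] = 3486 · (1/2) = C(84, 2) · (1/2) = 3486/2 = 1743 ≈ 1743.000.

E[X] = 1743 = 1743.000.


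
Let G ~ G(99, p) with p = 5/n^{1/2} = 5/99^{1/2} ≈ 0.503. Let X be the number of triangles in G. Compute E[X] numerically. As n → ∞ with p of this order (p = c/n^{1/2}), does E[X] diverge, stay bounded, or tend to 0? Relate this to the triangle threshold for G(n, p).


Number of potential triangles: C(99, 3) = 156849.
Each occurs with probability p³ ≈ (0.503)³ ≈ 1.26899e-01.
By linearity: E[X] = C(99, 3)·p³ ≈ 156849 · 1.26899e-01 ≈ 19903.936.
Since α = 1/2 < 1, p = c/n^{1/2} ≫ 1/n is above the triangle threshold p ~ 1/n. Asymptotically E[X] ~ (c³/6)·n^{3(1−α)} = (5³/6)·n^{1.5} → ∞; triangles are abundant w.h.p.

E[X] ≈ 19903.936; in regime p = Θ(1/n^{1/2}) E[X] diverges (above the triangle threshold p ~ 1/n).


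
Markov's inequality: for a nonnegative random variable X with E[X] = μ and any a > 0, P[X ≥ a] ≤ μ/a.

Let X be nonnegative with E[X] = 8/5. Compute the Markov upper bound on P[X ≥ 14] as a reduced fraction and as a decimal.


μ = E[X] = 8/5, a = 14.
Markov: P[X ≥ 14] ≤ μ/a = (8/5)/14 = 4/35.
Numerically: ≈ 0.114286.
(Since a = 14 > μ = 1.600000, the bound 4/35 is < 1 and informative.)

P[X ≥ 14] ≤ 4/35 ≈ 0.114286.


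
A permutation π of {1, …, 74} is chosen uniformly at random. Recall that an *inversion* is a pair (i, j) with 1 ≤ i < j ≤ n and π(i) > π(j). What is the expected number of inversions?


Write X = Σ X_I over the C(74, 2) = 2701 pairs i < j, with X_I the indicator of one inversion.
There are 2701 indicators.
For each fixed pair i < j, the values π(i) and π(j) are two distinct elements of {1, …, 74} in uniformly random order; by symmetry P[π(i) > π(j)] = 1/2.
By linearity: E[X] = 2701 · (1/2) = C(74, 2) · (1/2) = 2701/2 = 2701/2 ≈ 1350.500000.

E[X] = 2701/2 = 1350.500000.


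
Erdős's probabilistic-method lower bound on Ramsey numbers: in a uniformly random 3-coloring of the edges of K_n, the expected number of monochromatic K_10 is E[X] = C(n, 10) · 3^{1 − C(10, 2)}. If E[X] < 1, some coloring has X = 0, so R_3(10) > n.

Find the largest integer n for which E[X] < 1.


We need C(n, 10) · 3^{1 − 45} < 1, i.e. C(n, 10) < 3^{45 − 1} = 984770902183611232881.
Check values of n near the boundary:
  n = 567: C(567, 10) = 873787071273467749398; 873787071273467749398 < 984770902183611232881? YES
  n = 568: C(568, 10) = 889446337783744949208; 889446337783744949208 < 984770902183611232881? YES
  n = 569: C(569, 10) = 905357721286137524328; 905357721286137524328 < 984770902183611232881? YES
  n = 570: C(570, 10) = 921524823451961408691; 921524823451961408691 < 984770902183611232881? YES
  n = 571: C(571, 10) = 937951290893172842001; 937951290893172842001 < 984770902183611232881? YES
  n = 572: C(572, 10) = 954640815642161682606; 954640815642161682606 < 984770902183611232881? YES
  n = 573: C(573, 10) = 971597135635805762226; 971597135635805762226 < 984770902183611232881? YES
  n = 574: C(574, 10) = 988824035203816502691; 988824035203816502691 < 984770902183611232881? NO
  n = 575: C(575, 10) = 1006325345561406175305; 1006325345561406175305 < 984770902183611232881? NO
The largest n with C(n, 10) < 984770902183611232881 is n = 573 (where E[X] = 35985079097622435638/36472996377170786403 ≈ 0.9866225). Hence R_3(10) > 573, i.e. R_3(10) ≥ 574.

Largest n = 573; hence R_3(10) > 573.


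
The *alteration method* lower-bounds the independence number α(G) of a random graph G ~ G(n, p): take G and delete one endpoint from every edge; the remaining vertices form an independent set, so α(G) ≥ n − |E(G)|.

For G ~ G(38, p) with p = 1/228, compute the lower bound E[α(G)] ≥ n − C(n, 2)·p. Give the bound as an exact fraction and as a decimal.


E[|E(G)|] = C(38, 2)·p = 703 · (1/228) = 37/12.
E[α(G)] ≥ n − E[|E(G)|] = 38 − 37/12 = 419/12.
Numerically: ≈ 34.9167.
(This is only a lower bound; the true E[α(G)] may be larger.)

E[α(G)] ≥ 419/12 ≈ 34.9167.


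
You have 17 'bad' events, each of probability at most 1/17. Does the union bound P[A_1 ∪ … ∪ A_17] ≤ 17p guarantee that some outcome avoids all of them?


Union bound: P[∪_{i=1}^{17} A_i] ≤ Σ_i P[A_i] ≤ 17·p = 17·(1/17) = 1.
Numerically: 1 ≈ 1.00000.
Is 1 < 1? NO.
Since the bound 1 is ≥ 1, the union bound is uninformative here; it does NOT by itself certify existence.

17·p = 1 ≈ 1.00000; existence NOT certified by the union bound.


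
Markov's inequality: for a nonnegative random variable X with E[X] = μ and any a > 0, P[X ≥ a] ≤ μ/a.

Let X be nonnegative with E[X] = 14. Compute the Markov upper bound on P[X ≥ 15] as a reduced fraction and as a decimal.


μ = E[X] = 14, a = 15.
Markov: P[X ≥ 15] ≤ μ/a = (14)/15 = 14/15.
Numerically: ≈ 0.933.
(Since a = 15 > μ = 14.000, the bound 14/15 is < 1 and informative.)

P[X ≥ 15] ≤ 14/15 ≈ 0.933.


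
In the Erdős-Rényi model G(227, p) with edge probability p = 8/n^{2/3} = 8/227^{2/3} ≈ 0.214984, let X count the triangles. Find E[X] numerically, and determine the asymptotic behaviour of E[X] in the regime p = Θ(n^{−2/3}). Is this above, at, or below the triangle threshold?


Number of potential triangles: C(227, 3) = 1923825.
Each occurs with probability p³ ≈ (0.214984)³ ≈ 9.93615246e-03.
By linearity: E[X] = C(227, 3)·p³ ≈ 1923825 · 9.93615246e-03 ≈ 19115.418502.
Since α = 2/3 < 1, p = c/n^{2/3} ≫ 1/n is above the triangle threshold p ~ 1/n. Asymptotically E[X] ~ (c³/6)·n^{3(1−α)} = (8³/6)·n^{1} → ∞; triangles are abundant w.h.p.

E[X] ≈ 19115.418502; in regime p = Θ(1/n^{2/3}) E[X] diverges (above the triangle threshold p ~ 1/n).


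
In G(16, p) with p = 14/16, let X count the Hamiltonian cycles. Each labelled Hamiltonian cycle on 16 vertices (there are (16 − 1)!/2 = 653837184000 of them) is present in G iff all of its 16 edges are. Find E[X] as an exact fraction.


K_16 has (16 − 1)!/2 = 653837184000 labelled Hamiltonian cycles.
For each such Hamiltonian cycle H, let X_H = 1 if all 16 edges of H are present in G. Then P[X_H = 1] = p^{16} = (7/8)^{16} = 33232930569601/281474976710656.
By linearity: E[X] = Σ_H E[X_H] = 653837184000 · p^{16} = 653837184000 · 33232930569601/281474976710656 = 21219654042671322112875/274877906944.
Numerically: E[X] ≈ 7.72e+10.

E[X] = 653837184000 · (7/8)^{16} = 21219654042671322112875/274877906944 ≈ 7.72e+10.


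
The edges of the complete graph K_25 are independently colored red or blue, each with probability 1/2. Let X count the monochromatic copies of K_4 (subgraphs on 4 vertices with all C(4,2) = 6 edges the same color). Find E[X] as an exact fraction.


Let X = Σ_S X_S over the C(25, 4) = 12650 subsets S of size 4, where X_S = 1 if the K_4 on S is monochromatic.
For a fixed S, the K_4 on S has C(4, 2) = 6 edges. P[all 6 edges red] = (1/2)^6, and likewise for blue, so P[monochromatic] = 2·(1/2)^6 = 2^{1 − 6} = 1/32.
By linearity of expectation: E[X] = C(25, 4) · 2^{1 − 6} = 12650 · 1/32 = 6325/16.
Numerically: E[X] ≈ 395.3125.

E[X] = C(25,4)·2^(1−C(4,2)) = 6325/16 ≈ 395.3125.


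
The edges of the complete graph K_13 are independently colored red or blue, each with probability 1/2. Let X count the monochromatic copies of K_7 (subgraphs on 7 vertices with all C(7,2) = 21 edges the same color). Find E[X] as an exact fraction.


Let X = Σ_S X_S over the C(13, 7) = 1716 subsets S of size 7, where X_S = 1 if the K_7 on S is monochromatic.
For a fixed S, the K_7 on S has C(7, 2) = 21 edges. P[all 21 edges red] = (1/2)^21, and likewise for blue, so P[monochromatic] = 2·(1/2)^21 = 2^{1 − 21} = 1/1048576.
By linearity: E[X] = C(13, 7) · 2^{1 − 21} = 1716 · 1/1048576 = 429/262144.
Numerically: E[X] ≈ 0.0016.

E[X] = C(13,7)·2^(1−C(7,2)) = 429/262144 ≈ 0.0016.


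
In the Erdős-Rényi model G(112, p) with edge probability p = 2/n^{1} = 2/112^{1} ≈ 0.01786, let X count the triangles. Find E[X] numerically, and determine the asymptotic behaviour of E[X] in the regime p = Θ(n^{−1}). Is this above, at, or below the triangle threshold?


Number of potential triangles: C(112, 3) = 227920.
Each occurs with probability p³ ≈ (0.01786)³ ≈ 5.694242e-06.
By linearity: E[X] = C(112, 3)·p³ ≈ 227920 · 5.694242e-06 ≈ 1.2978.
Here α = 1, so p = 2/n is exactly at the triangle threshold p ~ 1/n. Asymptotically E[X] → c³/6 = 2³/6 = 4/3 ≈ 1.3333, a bounded constant. In this regime the triangle count is asymptotically Poisson(c³/6).

E[X] ≈ 1.2978; in regime p = Θ(1/n^{1}) E[X] stays bounded (at the triangle threshold p ~ 1/n).


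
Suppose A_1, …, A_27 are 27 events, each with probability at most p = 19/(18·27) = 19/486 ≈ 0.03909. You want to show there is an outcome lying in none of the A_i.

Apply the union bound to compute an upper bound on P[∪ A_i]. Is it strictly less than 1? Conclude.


Union bound: P[∪_{i=1}^{27} A_i] ≤ Σ_i P[A_i] ≤ 27·p = 27·(19/486) = 19/18.
Numerically: 19/18 ≈ 1.05556.
Is 19/18 < 1? NO.
Since the bound 19/18 is ≥ 1, the union bound is uninformative here; it does NOT by itself certify existence.

27·p = 19/18 ≈ 1.05556; existence NOT certified by the union bound.


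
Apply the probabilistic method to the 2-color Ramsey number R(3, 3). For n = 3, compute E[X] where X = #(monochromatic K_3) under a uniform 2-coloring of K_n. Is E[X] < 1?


E[X] = C(3, 3) · 2^{1 − 3} = 1 · 2^{−2} = 1/4.
As a reduced fraction: E[X] = 1/4 ≈ 0.25000.
Is E[X] < 1? YES.
Since E[X] < 1, there exists a 2-coloring of K_{3} with no monochromatic K_3; hence R(3, 3) > 3.

E[X] = 1/4 ≈ 0.25000; E[X] < 1, so R(3, 3) > 3.


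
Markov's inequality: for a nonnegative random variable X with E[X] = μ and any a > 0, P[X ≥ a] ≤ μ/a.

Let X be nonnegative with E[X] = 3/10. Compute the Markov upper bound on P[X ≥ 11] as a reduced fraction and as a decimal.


μ = E[X] = 3/10, a = 11.
Markov: P[X ≥ 11] ≤ μ/a = (3/10)/11 = 3/110.
Numerically: ≈ 0.02727.
(Since a = 11 > μ = 0.30000, the bound 3/110 is < 1 and informative.)

P[X ≥ 11] ≤ 3/110 ≈ 0.02727.


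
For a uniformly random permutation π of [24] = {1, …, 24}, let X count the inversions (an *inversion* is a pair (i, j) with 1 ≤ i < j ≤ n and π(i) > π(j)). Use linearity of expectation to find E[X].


Write X = Σ X_I over the C(24, 2) = 276 pairs i < j, with X_I the indicator of one inversion.
There are 276 indicators.
For each fixed pair i < j, the values π(i) and π(j) are two distinct elements of {1, …, 24} in uniformly random order; by symmetry P[π(i) > π(j)] = 1/2.
By linearity: E[X] = 276 · (1/2) = C(24, 2) · (1/2) = 276/2 = 138 ≈ 138.000.

E[X] = 138 = 138.000.


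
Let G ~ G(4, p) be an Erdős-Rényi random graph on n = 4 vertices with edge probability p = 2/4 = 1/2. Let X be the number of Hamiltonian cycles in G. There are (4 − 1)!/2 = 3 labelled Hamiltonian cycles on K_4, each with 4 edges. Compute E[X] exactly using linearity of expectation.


K_4 has (4 − 1)!/2 = 3 labelled Hamiltonian cycles.
For each such Hamiltonian cycle H, let X_H = 1 if all 4 edges of H are present in G. Then P[X_H = 1] = p^{4} = (1/2)^{4} = 1/16.
By linearity of expectation: E[X] = Σ_H E[X_H] = 3 · p^{4} = 3 · 1/16 = 3/16.
Numerically: E[X] ≈ 0.1875.

E[X] = 3 · (1/2)^{4} = 3/16 ≈ 0.1875.


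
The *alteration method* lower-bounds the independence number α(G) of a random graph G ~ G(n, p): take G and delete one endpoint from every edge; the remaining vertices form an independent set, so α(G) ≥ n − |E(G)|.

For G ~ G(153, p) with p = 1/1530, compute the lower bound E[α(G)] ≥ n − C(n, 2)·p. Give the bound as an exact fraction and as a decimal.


E[|E(G)|] = C(153, 2)·p = 11628 · (1/1530) = 38/5.
E[α(G)] ≥ n − E[|E(G)|] = 153 − 38/5 = 727/5.
Numerically: ≈ 145.40000.
(This is only a lower bound; the true E[α(G)] may be larger.)

E[α(G)] ≥ 727/5 ≈ 145.40000.


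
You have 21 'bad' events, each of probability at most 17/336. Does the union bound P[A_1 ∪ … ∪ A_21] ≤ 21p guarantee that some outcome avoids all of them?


Union bound: P[∪_{i=1}^{21} A_i] ≤ Σ_i P[A_i] ≤ 21·p = 21·(17/336) = 17/16.
Numerically: 17/16 ≈ 1.062500.
Is 17/16 < 1? NO.
Since the bound 17/16 is ≥ 1, the union bound is uninformative here; it does NOT by itself certify existence.

21·p = 17/16 ≈ 1.062500; existence NOT certified by the union bound.


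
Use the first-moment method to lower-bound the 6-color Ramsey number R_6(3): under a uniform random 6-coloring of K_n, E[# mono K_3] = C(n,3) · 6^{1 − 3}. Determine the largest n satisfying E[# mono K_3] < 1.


We need C(n, 3) · 6^{1 − 3} < 1, i.e. C(n, 3) < 6^{3 − 1} = 36.
Check values of n near the boundary:
  n = 6: C(6, 3) = 20; 20 < 36? YES
  n = 7: C(7, 3) = 35; 35 < 36? YES
  n = 8: C(8, 3) = 56; 56 < 36? NO
  n = 9: C(9, 3) = 84; 84 < 36? NO
The largest n with C(n, 3) < 36 is n = 7 (where E[X] = 35/36 ≈ 0.972). Hence R_6(3) > 7, i.e. R_6(3) ≥ 8.

Largest n = 7; hence R_6(3) > 7.


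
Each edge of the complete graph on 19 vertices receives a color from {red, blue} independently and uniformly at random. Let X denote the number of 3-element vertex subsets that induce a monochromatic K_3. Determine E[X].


Let X = Σ_S X_S over the C(19, 3) = 969 subsets S of size 3, where X_S = 1 if the K_3 on S is monochromatic.
For a fixed S, the K_3 on S has C(3, 2) = 3 edges. P[all 3 edges red] = (1/2)^3, and likewise for blue, so P[monochromatic] = 2·(1/2)^3 = 2^{1 − 3} = 1/4.
By linearity: E[X] = C(19, 3) · 2^{1 − 3} = 969 · 1/4 = 969/4.
Numerically: E[X] ≈ 242.25000.

E[X] = C(19,3)·2^(1−C(3,2)) = 969/4 ≈ 242.25000.


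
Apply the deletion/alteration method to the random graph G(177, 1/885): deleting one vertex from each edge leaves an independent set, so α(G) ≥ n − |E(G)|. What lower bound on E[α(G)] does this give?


E[|E(G)|] = C(177, 2)·p = 15576 · (1/885) = 88/5.
E[α(G)] ≥ n − E[|E(G)|] = 177 − 88/5 = 797/5.
Numerically: ≈ 159.40000.
(This is only a lower bound; the true E[α(G)] may be larger.)

E[α(G)] ≥ 797/5 ≈ 159.40000.


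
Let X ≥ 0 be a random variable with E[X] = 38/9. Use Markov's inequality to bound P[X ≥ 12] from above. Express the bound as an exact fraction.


μ = E[X] = 38/9, a = 12.
Markov: P[X ≥ 12] ≤ μ/a = (38/9)/12 = 19/54.
Numerically: ≈ 0.35185.
(Since a = 12 > μ = 4.22222, the bound 19/54 is < 1 and informative.)

P[X ≥ 12] ≤ 19/54 ≈ 0.35185.


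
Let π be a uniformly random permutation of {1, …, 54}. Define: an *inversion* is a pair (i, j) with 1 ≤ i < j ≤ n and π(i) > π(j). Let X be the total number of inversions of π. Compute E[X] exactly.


Write X = Σ X_I over the C(54, 2) = 1431 pairs i < j, with X_I the indicator of one inversion.
There are 1431 indicators.
For each fixed pair i < j, the values π(i) and π(j) are two distinct elements of {1, …, 54} in uniformly random order; by symmetry P[π(i) > π(j)] = 1/2.
By linearity: E[X] = 1431 · (1/2) = C(54, 2) · (1/2) = 1431/2 = 1431/2 ≈ 715.500000.

E[X] = 1431/2 = 715.500000.


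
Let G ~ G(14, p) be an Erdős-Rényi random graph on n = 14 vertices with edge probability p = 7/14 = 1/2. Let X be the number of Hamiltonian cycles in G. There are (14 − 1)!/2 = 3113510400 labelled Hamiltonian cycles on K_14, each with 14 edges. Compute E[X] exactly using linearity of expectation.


K_14 has (14 − 1)!/2 = 3113510400 labelled Hamiltonian cycles.
For each such Hamiltonian cycle H, let X_H = 1 if all 14 edges of H are present in G. Then P[X_H = 1] = p^{14} = (1/2)^{14} = 1/16384.
By linearity of expectation: E[X] = Σ_H E[X_H] = 3113510400 · p^{14} = 3113510400 · 1/16384 = 6081075/32.
Numerically: E[X] ≈ 190034.

E[X] = 3113510400 · (1/2)^{14} = 6081075/32 ≈ 190034.


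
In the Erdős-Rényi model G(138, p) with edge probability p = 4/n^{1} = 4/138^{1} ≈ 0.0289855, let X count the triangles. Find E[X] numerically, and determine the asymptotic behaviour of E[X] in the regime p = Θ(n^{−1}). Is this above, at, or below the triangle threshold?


Number of potential triangles: C(138, 3) = 428536.
Each occurs with probability p³ ≈ (0.0289855)³ ≈ 2.43524531e-05.
By linearity: E[X] = C(138, 3)·p³ ≈ 428536 · 2.43524531e-05 ≈ 10.435903.
Here α = 1, so p = 4/n is exactly at the triangle threshold p ~ 1/n. Asymptotically E[X] → c³/6 = 4³/6 = 32/3 ≈ 10.666667, a bounded constant. In this regime the triangle count is asymptotically Poisson(c³/6).

E[X] ≈ 10.435903; in regime p = Θ(1/n^{1}) E[X] stays bounded (at the triangle threshold p ~ 1/n).


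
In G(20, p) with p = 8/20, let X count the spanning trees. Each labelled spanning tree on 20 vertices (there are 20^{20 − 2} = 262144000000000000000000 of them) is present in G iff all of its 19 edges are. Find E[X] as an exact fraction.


K_20 has 20^{20 − 2} = 262144000000000000000000 labelled spanning trees.
For each such spanning tree H, let X_H = 1 if all 19 edges of H are present in G. Then P[X_H = 1] = p^{19} = (2/5)^{19} = 524288/19073486328125.
Summing the indicators: E[X] = Σ_H E[X_H] = 262144000000000000000000 · p^{19} = 262144000000000000000000 · 524288/19073486328125 = 36028797018963968/5.
Numerically: E[X] ≈ 7.21e+15.

E[X] = 262144000000000000000000 · (2/5)^{19} = 36028797018963968/5 ≈ 7.21e+15.


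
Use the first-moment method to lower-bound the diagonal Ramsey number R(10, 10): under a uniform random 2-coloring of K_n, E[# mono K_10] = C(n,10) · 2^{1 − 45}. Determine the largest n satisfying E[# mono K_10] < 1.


We need C(n, 10) · 2^{1 − 45} < 1, i.e. C(n, 10) < 2^{45 − 1} = 17592186044416.
Check values of n near the boundary:
  n = 99: C(99, 10) = 15579278510796; 15579278510796 < 17592186044416? YES
  n = 100: C(100, 10) = 17310309456440; 17310309456440 < 17592186044416? YES
  n = 101: C(101, 10) = 19212541264840; 19212541264840 < 17592186044416? NO
  n = 102: C(102, 10) = 21300860967540; 21300860967540 < 17592186044416? NO
The largest n with C(n, 10) < 17592186044416 is n = 100 (where E[X] = 2163788682055/2199023255552 ≈ 0.9840). Hence R(10, 10) > 100, i.e. R(10, 10) ≥ 101.

Largest n = 100; hence R(10, 10) > 100.


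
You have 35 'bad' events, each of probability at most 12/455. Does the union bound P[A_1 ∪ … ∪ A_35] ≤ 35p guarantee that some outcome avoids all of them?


Union bound: P[∪_{i=1}^{35} A_i] ≤ Σ_i P[A_i] ≤ 35·p = 35·(12/455) = 12/13.
Numerically: 12/13 ≈ 0.9230769.
Is 12/13 < 1? YES.
Since P[∪ A_i] ≤ 12/13 < 1, the complement has P[∩ A_i^c] ≥ 1 − 12/13 = 1/13 > 0, so some outcome avoids every A_i.

35·p = 12/13 ≈ 0.9230769; existence CERTIFIED by the union bound.


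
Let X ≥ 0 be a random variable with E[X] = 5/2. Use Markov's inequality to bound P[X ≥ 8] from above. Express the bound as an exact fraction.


μ = E[X] = 5/2, a = 8.
Markov: P[X ≥ 8] ≤ μ/a = (5/2)/8 = 5/16.
Numerically: ≈ 0.3125.
(Since a = 8 > μ = 2.5000, the bound 5/16 is < 1 and informative.)

P[X ≥ 8] ≤ 5/16 ≈ 0.3125.


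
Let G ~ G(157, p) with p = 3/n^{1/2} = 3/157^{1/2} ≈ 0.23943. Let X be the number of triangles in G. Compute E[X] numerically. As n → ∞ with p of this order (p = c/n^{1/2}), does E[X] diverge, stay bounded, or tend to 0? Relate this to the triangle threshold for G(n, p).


Number of potential triangles: C(157, 3) = 632710.
Each occurs with probability p³ ≈ (0.23943)³ ≈ 1.3725061e-02.
By linearity: E[X] = C(157, 3)·p³ ≈ 632710 · 1.3725061e-02 ≈ 8683.98339.
Since α = 1/2 < 1, p = c/n^{1/2} ≫ 1/n is above the triangle threshold p ~ 1/n. Asymptotically E[X] ~ (c³/6)·n^{3(1−α)} = (3³/6)·n^{1.5} → ∞; triangles are abundant w.h.p.

E[X] ≈ 8683.98339; in regime p = Θ(1/n^{1/2}) E[X] diverges (above the triangle threshold p ~ 1/n).


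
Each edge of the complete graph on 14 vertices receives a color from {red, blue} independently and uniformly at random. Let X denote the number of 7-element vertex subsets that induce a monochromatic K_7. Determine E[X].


Let X = Σ_S X_S over the C(14, 7) = 3432 subsets S of size 7, where X_S = 1 if the K_7 on S is monochromatic.
For a fixed S, the K_7 on S has C(7, 2) = 21 edges. P[all 21 edges red] = (1/2)^21, and likewise for blue, so P[monochromatic] = 2·(1/2)^21 = 2^{1 − 21} = 1/1048576.
Summing: E[X] = C(14, 7) · 2^{1 − 21} = 3432 · 1/1048576 = 429/131072.
Numerically: E[X] ≈ 0.00327.

E[X] = C(14,7)·2^(1−C(7,2)) = 429/131072 ≈ 0.00327.


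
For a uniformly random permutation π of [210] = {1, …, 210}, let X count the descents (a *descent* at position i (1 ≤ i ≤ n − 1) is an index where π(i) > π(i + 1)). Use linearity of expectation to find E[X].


Write X = Σ X_I over i = 1, …, 209, with X_I the indicator of one descent.
There are 209 indicators.
For each fixed i, the pair (π(i), π(i+1)) is a uniformly random ordered pair of distinct values from {1, …, 210}; by symmetry P[π(i) > π(i+1)] = 1/2.
By linearity: E[X] = 209 · (1/2) = (210 − 1) · (1/2) = 209/2 ≈ 104.500000.

E[X] = 209/2 = 104.500000.


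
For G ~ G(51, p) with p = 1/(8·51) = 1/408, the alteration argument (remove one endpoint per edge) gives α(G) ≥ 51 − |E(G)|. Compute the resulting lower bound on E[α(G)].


E[|E(G)|] = C(51, 2)·p = 1275 · (1/408) = 25/8.
E[α(G)] ≥ n − E[|E(G)|] = 51 − 25/8 = 383/8.
Numerically: ≈ 47.875000.
(This is only a lower bound; the true E[α(G)] may be larger.)

E[α(G)] ≥ 383/8 ≈ 47.875000.


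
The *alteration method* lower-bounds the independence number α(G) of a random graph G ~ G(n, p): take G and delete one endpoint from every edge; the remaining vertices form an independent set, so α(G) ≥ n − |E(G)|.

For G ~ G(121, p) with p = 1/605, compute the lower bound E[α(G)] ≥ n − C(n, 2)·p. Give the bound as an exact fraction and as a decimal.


E[|E(G)|] = C(121, 2)·p = 7260 · (1/605) = 12.
E[α(G)] ≥ n − E[|E(G)|] = 121 − 12 = 109.
Numerically: ≈ 109.000000.
(This is only a lower bound; the true E[α(G)] may be larger.)

E[α(G)] ≥ 109 ≈ 109.000000.


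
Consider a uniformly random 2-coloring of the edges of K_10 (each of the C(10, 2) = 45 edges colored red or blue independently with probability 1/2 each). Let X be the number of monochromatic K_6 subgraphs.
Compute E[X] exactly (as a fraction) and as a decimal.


Let X = Σ_S X_S over the C(10, 6) = 210 subsets S of size 6, where X_S = 1 if the K_6 on S is monochromatic.
For a fixed S, the K_6 on S has C(6, 2) = 15 edges. P[all 15 edges red] = (1/2)^15, and likewise for blue, so P[monochromatic] = 2·(1/2)^15 = 2^{1 − 15} = 1/16384.
By linearity of expectation: E[X] = C(10, 6) · 2^{1 − 15} = 210 · 1/16384 = 105/8192.
Numerically: E[X] ≈ 0.01282.

E[X] = C(10,6)·2^(1−C(6,2)) = 105/8192 ≈ 0.01282.
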